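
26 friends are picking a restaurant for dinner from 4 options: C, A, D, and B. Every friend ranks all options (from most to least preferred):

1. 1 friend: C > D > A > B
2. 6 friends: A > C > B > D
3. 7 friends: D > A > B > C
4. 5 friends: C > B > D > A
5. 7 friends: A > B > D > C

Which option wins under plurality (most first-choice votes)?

A

First-place votes: C 6, A 13, D 7, B 0.
A has the most first-place votes.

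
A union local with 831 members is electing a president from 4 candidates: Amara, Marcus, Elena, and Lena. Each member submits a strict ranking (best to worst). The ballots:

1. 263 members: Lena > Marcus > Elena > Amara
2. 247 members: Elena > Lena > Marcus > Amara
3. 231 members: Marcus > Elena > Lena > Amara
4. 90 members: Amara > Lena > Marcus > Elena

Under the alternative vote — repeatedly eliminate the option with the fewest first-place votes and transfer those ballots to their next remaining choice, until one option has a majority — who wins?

Round 1: Amara 90, Marcus 231, Elena 247, Lena 263. Eliminate Amara.
Round 2: Marcus 231, Elena 247, Lena 353. Eliminate Marcus.
Round 3: Elena 478, Lena 353. Elena has a majority.

Elena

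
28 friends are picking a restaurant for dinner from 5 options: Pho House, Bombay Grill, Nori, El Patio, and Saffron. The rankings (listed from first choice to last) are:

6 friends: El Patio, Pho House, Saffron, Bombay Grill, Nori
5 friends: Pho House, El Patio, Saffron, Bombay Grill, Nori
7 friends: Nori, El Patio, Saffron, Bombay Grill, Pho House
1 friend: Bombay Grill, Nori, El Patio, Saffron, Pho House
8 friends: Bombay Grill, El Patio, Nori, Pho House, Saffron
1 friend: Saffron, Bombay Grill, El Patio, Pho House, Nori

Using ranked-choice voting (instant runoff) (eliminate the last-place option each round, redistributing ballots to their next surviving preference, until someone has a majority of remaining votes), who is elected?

Round 1: Pho House 5, Bombay Grill 9, Nori 7, El Patio 6, Saffron 1. Eliminate Saffron.
Round 2: Pho House 5, Bombay Grill 10, Nori 7, El Patio 6. Eliminate Pho House.
Round 3: Bombay Grill 10, Nori 7, El Patio 11. Eliminate Nori.
Round 4: Bombay Grill 10, El Patio 18. El Patio has a majority.

El Patio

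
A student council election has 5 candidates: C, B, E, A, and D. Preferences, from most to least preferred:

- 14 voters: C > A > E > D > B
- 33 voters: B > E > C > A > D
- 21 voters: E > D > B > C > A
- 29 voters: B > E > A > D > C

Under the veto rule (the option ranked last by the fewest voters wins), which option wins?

Last-place votes: C 29, B 14, E 0, A 21, D 33.
E is ranked last by the fewest voters, so E wins.

E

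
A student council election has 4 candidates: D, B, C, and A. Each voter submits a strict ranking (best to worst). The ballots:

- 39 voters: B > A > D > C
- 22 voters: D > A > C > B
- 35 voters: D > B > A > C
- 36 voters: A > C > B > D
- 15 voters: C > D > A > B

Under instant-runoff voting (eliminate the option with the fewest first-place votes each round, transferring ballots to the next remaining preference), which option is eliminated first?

C

Round 1: D 57, B 39, C 15, A 36. Eliminate C.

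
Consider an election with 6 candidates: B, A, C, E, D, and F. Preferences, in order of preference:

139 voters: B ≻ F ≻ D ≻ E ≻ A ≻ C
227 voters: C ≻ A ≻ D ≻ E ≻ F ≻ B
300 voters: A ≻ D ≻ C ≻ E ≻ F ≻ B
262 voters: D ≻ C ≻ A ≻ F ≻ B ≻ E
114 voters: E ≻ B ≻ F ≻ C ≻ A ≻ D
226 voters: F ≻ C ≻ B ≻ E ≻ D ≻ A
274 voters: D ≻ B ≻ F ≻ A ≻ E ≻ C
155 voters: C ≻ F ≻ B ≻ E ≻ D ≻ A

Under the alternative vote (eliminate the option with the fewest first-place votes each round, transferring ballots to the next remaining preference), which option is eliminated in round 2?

Round 1: B 139, A 300, C 382, E 114, D 536, F 226. Eliminate E.
Round 2: B 253, A 300, C 382, D 536, F 226. Eliminate F.

F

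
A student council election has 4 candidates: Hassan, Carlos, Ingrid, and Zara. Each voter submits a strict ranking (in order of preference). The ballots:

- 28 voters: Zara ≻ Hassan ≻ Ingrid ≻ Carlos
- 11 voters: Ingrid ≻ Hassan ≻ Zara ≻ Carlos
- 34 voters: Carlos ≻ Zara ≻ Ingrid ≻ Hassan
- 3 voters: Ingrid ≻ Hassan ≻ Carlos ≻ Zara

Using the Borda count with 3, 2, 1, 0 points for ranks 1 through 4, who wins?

Zara

Hassan: 28·2 + 11·2 + 34·0 + 3·2 = 84
Carlos: 28·0 + 11·0 + 34·3 + 3·1 = 105
Ingrid: 28·1 + 11·3 + 34·1 + 3·3 = 104
Zara: 28·3 + 11·1 + 34·2 + 3·0 = 163
Zara has the highest Borda score (163).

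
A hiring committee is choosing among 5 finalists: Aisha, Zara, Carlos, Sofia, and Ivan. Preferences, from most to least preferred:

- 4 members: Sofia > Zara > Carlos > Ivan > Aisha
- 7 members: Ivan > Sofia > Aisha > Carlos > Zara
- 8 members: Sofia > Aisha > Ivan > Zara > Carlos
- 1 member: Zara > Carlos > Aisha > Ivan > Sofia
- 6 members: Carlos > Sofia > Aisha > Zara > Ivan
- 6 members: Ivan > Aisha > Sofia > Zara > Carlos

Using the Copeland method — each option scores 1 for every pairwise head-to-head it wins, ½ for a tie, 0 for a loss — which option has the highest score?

Aisha: beats Zara and Carlos; loses to Sofia and Ivan → score 2.
Zara: beats Carlos; loses to Aisha, Sofia, and Ivan → score 1.
Carlos: loses to Aisha, Zara, Sofia, and Ivan → score 0.
Sofia: beats Aisha, Zara, Carlos, and Ivan → score 4.
Ivan: beats Aisha, Zara, and Carlos; loses to Sofia → score 3.
Sofia has the best pairwise record.

Sofia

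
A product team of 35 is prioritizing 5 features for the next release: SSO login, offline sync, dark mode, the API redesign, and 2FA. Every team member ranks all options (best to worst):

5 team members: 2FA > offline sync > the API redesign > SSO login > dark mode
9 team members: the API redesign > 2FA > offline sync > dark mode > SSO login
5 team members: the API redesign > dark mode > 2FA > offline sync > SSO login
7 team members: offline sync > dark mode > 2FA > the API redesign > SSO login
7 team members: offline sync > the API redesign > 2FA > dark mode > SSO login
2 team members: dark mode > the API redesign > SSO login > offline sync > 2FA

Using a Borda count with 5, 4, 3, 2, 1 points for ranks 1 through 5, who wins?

SSO login: 5·2 + 9·1 + 5·1 + 7·1 + 7·1 + 2·3 = 44
offline sync: 5·4 + 9·3 + 5·2 + 7·5 + 7·5 + 2·2 = 131
dark mode: 5·1 + 9·2 + 5·4 + 7·4 + 7·2 + 2·5 = 95
the API redesign: 5·3 + 9·5 + 5·5 + 7·2 + 7·4 + 2·4 = 135
2FA: 5·5 + 9·4 + 5·3 + 7·3 + 7·3 + 2·1 = 120
the API redesign has the highest Borda score (135).

the API redesign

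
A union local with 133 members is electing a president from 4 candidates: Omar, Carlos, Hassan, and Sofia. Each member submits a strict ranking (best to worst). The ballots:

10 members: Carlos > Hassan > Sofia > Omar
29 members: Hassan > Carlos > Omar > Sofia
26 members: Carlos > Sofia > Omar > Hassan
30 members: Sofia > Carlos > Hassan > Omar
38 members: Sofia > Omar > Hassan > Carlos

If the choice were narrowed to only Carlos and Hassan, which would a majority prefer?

Voters preferring Carlos to Hassan: 66; preferring Hassan to Carlos: 67.
Hassan wins the head-to-head.

Hassan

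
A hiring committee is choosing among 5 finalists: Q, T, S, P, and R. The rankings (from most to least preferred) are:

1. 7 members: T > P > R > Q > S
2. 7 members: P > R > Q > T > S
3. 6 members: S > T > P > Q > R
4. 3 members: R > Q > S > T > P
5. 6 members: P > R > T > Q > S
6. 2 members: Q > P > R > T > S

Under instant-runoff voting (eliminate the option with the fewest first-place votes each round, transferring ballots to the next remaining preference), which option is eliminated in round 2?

Round 1: Q 2, T 7, S 6, P 13, R 3. Eliminate Q.
Round 2: T 7, S 6, P 15, R 3. Eliminate R.

R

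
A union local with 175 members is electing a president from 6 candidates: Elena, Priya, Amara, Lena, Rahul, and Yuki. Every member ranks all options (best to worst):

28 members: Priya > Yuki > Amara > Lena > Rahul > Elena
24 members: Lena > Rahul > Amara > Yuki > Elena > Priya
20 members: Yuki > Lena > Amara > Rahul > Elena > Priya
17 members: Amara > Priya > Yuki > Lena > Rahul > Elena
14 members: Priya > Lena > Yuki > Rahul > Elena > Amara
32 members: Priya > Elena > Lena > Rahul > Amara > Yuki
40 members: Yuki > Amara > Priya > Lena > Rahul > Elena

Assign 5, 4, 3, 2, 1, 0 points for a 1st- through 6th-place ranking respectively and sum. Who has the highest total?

Priya

Elena: 28·0 + 24·1 + 20·1 + 17·0 + 14·1 + 32·4 + 40·0 = 186
Priya: 28·5 + 24·0 + 20·0 + 17·4 + 14·5 + 32·5 + 40·3 = 558
Amara: 28·3 + 24·3 + 20·3 + 17·5 + 14·0 + 32·1 + 40·4 = 493
Lena: 28·2 + 24·5 + 20·4 + 17·2 + 14·4 + 32·3 + 40·2 = 522
Rahul: 28·1 + 24·4 + 20·2 + 17·1 + 14·2 + 32·2 + 40·1 = 313
Yuki: 28·4 + 24·2 + 20·5 + 17·3 + 14·3 + 32·0 + 40·5 = 553
Priya has the highest Borda score (558).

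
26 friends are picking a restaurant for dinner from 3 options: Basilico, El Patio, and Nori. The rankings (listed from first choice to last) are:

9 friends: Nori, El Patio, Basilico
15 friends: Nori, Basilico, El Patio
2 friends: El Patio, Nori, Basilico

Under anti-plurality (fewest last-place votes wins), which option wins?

Last-place votes: Basilico 11, El Patio 15, Nori 0.
Nori is ranked last by the fewest voters, so Nori wins.

Nori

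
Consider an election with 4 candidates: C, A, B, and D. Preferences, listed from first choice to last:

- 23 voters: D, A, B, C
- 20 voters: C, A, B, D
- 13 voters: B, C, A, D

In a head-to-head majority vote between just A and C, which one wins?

Voters preferring A to C: 23; preferring C to A: 33.
C wins the head-to-head.

C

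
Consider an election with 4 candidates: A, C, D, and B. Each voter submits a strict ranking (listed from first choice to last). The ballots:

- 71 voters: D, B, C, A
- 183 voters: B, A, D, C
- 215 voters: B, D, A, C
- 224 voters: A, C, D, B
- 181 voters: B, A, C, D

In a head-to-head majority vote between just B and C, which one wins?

B

Voters preferring B to C: 650; preferring C to B: 224.
B wins the head-to-head.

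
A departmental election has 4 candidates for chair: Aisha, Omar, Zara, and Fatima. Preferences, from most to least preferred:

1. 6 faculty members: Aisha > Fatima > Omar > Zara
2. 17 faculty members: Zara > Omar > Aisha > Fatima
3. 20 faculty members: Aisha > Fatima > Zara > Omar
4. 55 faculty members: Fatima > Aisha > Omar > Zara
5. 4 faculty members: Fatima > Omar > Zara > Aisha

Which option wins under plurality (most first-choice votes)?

First-place votes: Aisha 26, Omar 0, Zara 17, Fatima 59.
Fatima has the most first-place votes.

Fatima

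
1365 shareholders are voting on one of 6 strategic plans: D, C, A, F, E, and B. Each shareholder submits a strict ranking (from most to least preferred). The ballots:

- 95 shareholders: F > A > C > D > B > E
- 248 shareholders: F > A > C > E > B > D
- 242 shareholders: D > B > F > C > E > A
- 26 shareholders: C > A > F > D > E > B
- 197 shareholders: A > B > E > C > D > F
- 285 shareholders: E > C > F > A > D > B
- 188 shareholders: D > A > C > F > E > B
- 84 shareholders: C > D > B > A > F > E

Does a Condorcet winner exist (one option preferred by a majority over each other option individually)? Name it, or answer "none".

none

Checking pairwise contests:
C beats D 935–430.
A beats C 728–637.
F beats A 870–495.
D beats F 711–654.
C beats E 883–482.
D beats B 920–445.
Every option loses at least one head-to-head, so there is no Condorcet winner.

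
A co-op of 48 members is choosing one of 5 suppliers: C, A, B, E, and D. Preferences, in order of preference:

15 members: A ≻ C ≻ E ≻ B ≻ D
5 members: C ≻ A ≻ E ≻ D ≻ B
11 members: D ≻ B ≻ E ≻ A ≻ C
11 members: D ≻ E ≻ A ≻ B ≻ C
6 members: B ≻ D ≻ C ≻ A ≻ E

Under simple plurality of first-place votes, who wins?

First-place votes: C 5, A 15, B 6, E 0, D 22.
D has the most first-place votes.

D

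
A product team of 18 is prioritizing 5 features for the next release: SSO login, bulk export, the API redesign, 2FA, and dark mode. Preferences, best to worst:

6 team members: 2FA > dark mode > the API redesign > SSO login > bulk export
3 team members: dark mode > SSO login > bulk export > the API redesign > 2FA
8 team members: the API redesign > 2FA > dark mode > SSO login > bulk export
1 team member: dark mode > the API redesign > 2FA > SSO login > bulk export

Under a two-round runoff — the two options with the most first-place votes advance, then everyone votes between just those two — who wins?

Round 1 first-place votes: SSO login 0, bulk export 0, the API redesign 8, 2FA 6, dark mode 4.
the API redesign and 2FA advance.
Runoff: the API redesign is preferred to 2FA by 12 voters; 2FA by 6.
the API redesign wins the runoff.

the API redesign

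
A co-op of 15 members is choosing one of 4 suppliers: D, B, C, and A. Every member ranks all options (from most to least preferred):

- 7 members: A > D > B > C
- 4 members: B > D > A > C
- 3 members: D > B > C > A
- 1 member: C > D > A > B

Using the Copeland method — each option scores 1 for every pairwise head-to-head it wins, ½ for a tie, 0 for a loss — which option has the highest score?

D: beats B, C, and A → score 3.
B: beats C; loses to D and A → score 1.
C: loses to D, B, and A → score 0.
A: beats B and C; loses to D → score 2.
D has the best pairwise record.

D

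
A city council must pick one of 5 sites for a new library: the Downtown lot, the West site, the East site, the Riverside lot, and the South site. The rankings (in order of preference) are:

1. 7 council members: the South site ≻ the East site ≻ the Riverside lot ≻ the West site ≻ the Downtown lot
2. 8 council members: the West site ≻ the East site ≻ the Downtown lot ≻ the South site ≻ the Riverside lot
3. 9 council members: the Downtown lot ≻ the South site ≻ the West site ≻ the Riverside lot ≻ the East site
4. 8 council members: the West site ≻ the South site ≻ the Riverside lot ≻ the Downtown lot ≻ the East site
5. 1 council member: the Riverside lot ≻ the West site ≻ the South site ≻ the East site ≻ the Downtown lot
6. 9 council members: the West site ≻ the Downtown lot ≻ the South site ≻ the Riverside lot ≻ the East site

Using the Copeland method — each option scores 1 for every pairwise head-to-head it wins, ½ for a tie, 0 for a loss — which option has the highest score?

the West site

the Downtown lot: beats the East site, the Riverside lot, and the South site; loses to the West site → score 3.
the West site: beats the Downtown lot, the East site, the Riverside lot, and the South site → score 4.
the East site: loses to the Downtown lot, the West site, the Riverside lot, and the South site → score 0.
the Riverside lot: beats the East site; loses to the Downtown lot, the West site, and the South site → score 1.
the South site: beats the East site and the Riverside lot; loses to the Downtown lot and the West site → score 2.
the West site has the best pairwise record.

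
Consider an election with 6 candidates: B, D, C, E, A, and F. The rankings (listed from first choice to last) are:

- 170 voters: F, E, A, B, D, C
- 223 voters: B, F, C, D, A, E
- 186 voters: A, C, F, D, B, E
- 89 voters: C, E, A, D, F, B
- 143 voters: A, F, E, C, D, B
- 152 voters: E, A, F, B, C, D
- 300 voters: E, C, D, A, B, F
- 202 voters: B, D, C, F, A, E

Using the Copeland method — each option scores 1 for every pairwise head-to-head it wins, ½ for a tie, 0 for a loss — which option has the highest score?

B: beats D and C; loses to E, A, and F → score 2.
D: loses to B, C, E, A, and F → score 0.
C: beats D, A, and F; loses to B and E → score 3.
E: beats B, D, and C; loses to A and F → score 3.
A: beats B, D, E, and F; loses to C → score 4.
F: beats B, D, and E; loses to C and A → score 3.
A has the best pairwise record.

A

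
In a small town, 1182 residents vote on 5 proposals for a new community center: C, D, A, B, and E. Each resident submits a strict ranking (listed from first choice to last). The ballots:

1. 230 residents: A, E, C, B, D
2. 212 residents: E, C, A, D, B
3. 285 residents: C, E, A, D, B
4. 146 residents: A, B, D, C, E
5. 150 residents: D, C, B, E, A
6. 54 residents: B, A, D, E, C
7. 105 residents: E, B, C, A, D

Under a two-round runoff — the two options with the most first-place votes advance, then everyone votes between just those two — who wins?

Round 1 first-place votes: C 285, D 150, A 376, B 54, E 317.
A and E advance.
Runoff: A is preferred to E by 430 voters; E by 752.
E wins the runoff.

E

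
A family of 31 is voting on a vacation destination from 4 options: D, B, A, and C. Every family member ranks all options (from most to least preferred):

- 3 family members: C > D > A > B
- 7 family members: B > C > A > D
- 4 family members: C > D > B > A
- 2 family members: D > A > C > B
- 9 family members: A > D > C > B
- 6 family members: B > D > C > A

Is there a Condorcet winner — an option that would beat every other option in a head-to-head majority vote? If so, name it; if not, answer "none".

none

Checking pairwise contests:
A beats D 16–15.
D beats B 18–13.
B beats A 17–14.
D beats C 17–14.
Every option loses at least one head-to-head, so there is no Condorcet winner.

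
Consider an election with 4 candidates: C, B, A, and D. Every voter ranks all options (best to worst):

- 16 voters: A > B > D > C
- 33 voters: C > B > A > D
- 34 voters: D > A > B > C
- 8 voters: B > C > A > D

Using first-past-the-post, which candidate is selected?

First-place votes: C 33, B 8, A 16, D 34.
D has the most first-place votes.

D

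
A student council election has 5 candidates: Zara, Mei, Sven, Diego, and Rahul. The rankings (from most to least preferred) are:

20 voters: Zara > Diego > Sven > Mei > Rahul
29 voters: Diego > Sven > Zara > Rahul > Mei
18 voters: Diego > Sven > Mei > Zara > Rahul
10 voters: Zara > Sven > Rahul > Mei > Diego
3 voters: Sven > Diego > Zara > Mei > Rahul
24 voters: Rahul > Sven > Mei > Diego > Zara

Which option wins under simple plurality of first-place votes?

First-place votes: Zara 30, Mei 0, Sven 3, Diego 47, Rahul 24.
Diego has the most first-place votes.

Diego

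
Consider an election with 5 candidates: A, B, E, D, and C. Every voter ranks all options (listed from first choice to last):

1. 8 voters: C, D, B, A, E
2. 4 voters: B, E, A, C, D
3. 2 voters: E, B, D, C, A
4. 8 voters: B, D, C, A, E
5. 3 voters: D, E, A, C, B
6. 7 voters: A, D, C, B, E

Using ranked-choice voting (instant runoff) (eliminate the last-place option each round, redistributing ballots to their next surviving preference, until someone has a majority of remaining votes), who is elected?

Round 1: A 7, B 12, E 2, D 3, C 8. Eliminate E.
Round 2: A 7, B 14, D 3, C 8. Eliminate D.
Round 3: A 10, B 14, C 8. Eliminate C.
Round 4: A 10, B 22. B has a majority.

B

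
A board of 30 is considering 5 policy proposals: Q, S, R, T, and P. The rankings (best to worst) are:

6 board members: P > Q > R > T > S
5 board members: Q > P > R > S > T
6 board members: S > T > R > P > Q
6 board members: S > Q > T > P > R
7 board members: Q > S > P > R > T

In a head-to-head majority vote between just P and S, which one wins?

Voters preferring P to S: 11; preferring S to P: 19.
S wins the head-to-head.

S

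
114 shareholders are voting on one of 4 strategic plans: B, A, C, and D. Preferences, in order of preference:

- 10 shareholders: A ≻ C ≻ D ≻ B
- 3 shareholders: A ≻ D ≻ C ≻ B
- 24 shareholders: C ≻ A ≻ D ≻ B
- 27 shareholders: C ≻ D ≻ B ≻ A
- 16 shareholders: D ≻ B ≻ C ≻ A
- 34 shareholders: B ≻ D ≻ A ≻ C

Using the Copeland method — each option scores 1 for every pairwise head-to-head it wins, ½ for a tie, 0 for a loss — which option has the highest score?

B: beats A; loses to C and D → score 1.
A: loses to B, C, and D → score 0.
C: beats B, A, and D → score 3.
D: beats B and A; loses to C → score 2.
C has the best pairwise record.

C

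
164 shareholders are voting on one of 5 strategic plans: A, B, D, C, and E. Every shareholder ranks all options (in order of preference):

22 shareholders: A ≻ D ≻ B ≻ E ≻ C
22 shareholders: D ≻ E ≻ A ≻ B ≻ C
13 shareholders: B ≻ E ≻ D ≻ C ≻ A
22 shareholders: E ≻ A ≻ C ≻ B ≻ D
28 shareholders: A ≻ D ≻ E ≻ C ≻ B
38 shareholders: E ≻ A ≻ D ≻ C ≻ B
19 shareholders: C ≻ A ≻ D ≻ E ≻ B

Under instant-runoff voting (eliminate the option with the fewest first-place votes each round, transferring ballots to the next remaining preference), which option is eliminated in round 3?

D

Round 1: A 50, B 13, D 22, C 19, E 60. Eliminate B.
Round 2: A 50, D 22, C 19, E 73. Eliminate C.
Round 3: A 69, D 22, E 73. Eliminate D.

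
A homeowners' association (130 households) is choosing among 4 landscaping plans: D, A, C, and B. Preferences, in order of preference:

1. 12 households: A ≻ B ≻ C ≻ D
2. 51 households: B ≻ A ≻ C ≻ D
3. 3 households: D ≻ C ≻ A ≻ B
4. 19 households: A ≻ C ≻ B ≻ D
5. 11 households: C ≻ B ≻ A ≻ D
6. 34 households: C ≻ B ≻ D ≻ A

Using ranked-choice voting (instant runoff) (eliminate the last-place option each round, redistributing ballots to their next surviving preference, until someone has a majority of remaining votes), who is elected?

Round 1: D 3, A 31, C 45, B 51. Eliminate D.
Round 2: A 31, C 48, B 51. Eliminate A.
Round 3: C 67, B 63. C has a majority.

C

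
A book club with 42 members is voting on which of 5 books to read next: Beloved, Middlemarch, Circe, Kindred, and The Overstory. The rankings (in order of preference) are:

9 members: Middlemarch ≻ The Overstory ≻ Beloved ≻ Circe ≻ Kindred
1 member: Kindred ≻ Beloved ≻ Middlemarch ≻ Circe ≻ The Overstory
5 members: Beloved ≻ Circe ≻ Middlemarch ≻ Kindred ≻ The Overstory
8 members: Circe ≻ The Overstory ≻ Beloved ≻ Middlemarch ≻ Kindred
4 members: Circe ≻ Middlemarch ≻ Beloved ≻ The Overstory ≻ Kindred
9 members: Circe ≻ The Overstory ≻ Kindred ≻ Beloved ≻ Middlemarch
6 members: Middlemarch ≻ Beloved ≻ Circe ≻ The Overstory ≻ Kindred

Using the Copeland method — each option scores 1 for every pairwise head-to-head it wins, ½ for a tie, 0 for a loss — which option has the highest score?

Circe

Beloved: beats Middlemarch and Kindred; ties Circe; loses to The Overstory → score 2.5.
Middlemarch: beats Kindred and The Overstory; loses to Beloved and Circe → score 2.
Circe: beats Middlemarch, Kindred, and The Overstory; ties Beloved → score 3.5.
Kindred: loses to Beloved, Middlemarch, Circe, and The Overstory → score 0.
The Overstory: beats Beloved and Kindred; loses to Middlemarch and Circe → score 2.
Circe has the best pairwise record.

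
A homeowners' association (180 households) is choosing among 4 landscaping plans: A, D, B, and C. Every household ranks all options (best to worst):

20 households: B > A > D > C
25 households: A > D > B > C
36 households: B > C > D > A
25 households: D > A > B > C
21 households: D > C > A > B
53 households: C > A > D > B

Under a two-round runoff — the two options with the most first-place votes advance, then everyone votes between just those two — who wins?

Round 1 first-place votes: A 25, D 46, B 56, C 53.
B and C advance.
Runoff: B is preferred to C by 106 voters; C by 74.
B wins the runoff.

B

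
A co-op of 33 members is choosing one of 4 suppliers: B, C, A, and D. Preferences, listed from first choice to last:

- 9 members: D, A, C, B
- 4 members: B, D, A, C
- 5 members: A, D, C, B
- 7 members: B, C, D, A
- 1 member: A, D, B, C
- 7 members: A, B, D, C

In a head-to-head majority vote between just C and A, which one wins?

A

Voters preferring C to A: 7; preferring A to C: 26.
A wins the head-to-head.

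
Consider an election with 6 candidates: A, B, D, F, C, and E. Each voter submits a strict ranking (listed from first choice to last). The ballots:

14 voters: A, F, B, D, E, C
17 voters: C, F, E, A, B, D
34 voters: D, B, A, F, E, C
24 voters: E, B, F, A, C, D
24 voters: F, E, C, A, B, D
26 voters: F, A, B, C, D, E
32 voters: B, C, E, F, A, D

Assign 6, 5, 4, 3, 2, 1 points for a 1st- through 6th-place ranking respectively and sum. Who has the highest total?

F

A: 14·6 + 17·3 + 34·4 + 24·3 + 24·3 + 26·5 + 32·2 = 609
B: 14·4 + 17·2 + 34·5 + 24·5 + 24·2 + 26·4 + 32·6 = 724
D: 14·3 + 17·1 + 34·6 + 24·1 + 24·1 + 26·2 + 32·1 = 395
F: 14·5 + 17·5 + 34·3 + 24·4 + 24·6 + 26·6 + 32·3 = 749
C: 14·1 + 17·6 + 34·1 + 24·2 + 24·4 + 26·3 + 32·5 = 532
E: 14·2 + 17·4 + 34·2 + 24·6 + 24·5 + 26·1 + 32·4 = 582
F has the highest Borda score (749).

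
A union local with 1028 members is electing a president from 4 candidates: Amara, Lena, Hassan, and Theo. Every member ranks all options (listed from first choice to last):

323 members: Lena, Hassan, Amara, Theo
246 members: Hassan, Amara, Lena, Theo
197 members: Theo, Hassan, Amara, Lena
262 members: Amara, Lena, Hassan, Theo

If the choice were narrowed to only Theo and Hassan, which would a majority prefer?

Hassan

Voters preferring Theo to Hassan: 197; preferring Hassan to Theo: 831.
Hassan wins the head-to-head.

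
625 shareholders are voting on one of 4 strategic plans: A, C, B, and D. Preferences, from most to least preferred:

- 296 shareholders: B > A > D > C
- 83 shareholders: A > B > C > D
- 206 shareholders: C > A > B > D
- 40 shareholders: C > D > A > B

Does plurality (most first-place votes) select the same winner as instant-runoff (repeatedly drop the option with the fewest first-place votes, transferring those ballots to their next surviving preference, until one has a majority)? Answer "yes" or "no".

Plurality — first-place votes: A 83, C 246, B 296, D 0. Winner: B.
Instant-runoff — R1 A 83, C 246, B 296, D 0 (D out); R2 A 83, C 246, B 296 (A out); R3 C 246, B 379 (B winner). Winner: B.
The two methods agree.

yes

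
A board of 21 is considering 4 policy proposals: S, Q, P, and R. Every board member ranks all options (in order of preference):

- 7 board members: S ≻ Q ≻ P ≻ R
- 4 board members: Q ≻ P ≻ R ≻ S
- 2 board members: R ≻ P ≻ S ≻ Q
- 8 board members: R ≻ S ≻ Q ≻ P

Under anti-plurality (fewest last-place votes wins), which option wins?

Last-place votes: S 4, Q 2, P 8, R 7.
Q is ranked last by the fewest voters, so Q wins.

Q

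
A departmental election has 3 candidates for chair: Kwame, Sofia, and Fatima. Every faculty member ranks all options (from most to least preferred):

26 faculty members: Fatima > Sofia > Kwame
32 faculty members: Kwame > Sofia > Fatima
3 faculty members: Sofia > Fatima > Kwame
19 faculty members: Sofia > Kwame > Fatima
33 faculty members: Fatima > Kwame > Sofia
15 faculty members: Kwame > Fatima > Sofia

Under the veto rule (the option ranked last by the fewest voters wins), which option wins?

Kwame

Last-place votes: Kwame 29, Sofia 48, Fatima 51.
Kwame is ranked last by the fewest voters, so Kwame wins.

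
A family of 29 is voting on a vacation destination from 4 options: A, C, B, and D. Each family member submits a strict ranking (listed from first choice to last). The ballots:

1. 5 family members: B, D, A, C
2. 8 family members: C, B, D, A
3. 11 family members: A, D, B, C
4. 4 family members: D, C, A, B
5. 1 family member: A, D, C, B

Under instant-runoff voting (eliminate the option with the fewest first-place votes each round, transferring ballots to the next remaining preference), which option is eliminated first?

D

Round 1: A 12, C 8, B 5, D 4. Eliminate D.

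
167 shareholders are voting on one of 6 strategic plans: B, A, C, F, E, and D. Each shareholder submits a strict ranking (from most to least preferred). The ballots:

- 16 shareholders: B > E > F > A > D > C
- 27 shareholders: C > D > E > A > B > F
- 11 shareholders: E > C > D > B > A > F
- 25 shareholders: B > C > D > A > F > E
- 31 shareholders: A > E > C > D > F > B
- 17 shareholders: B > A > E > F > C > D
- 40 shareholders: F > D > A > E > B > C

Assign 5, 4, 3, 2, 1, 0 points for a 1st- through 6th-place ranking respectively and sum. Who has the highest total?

A

B: 16·5 + 27·1 + 11·2 + 25·5 + 31·0 + 17·5 + 40·1 = 379
A: 16·2 + 27·2 + 11·1 + 25·2 + 31·5 + 17·4 + 40·3 = 490
C: 16·0 + 27·5 + 11·4 + 25·4 + 31·3 + 17·1 + 40·0 = 389
F: 16·3 + 27·0 + 11·0 + 25·1 + 31·1 + 17·2 + 40·5 = 338
E: 16·4 + 27·3 + 11·5 + 25·0 + 31·4 + 17·3 + 40·2 = 455
D: 16·1 + 27·4 + 11·3 + 25·3 + 31·2 + 17·0 + 40·4 = 454
A has the highest Borda score (490).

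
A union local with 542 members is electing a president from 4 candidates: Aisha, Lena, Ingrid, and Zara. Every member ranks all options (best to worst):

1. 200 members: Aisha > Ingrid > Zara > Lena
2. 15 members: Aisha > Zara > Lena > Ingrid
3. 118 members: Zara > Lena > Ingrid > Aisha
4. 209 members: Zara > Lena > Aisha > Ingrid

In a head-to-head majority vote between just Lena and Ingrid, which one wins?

Voters preferring Lena to Ingrid: 342; preferring Ingrid to Lena: 200.
Lena wins the head-to-head.

Lena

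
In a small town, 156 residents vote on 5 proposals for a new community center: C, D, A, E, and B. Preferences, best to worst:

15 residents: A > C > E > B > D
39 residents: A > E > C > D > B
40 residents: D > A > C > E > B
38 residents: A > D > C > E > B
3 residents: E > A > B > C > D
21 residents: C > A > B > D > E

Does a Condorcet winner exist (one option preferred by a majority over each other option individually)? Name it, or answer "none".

A

A vs C: 135–21 for A.
A vs D: 116–40 for A.
A vs E: 153–3 for A.
A vs B: 156–0 for A.
A beats every other option head-to-head.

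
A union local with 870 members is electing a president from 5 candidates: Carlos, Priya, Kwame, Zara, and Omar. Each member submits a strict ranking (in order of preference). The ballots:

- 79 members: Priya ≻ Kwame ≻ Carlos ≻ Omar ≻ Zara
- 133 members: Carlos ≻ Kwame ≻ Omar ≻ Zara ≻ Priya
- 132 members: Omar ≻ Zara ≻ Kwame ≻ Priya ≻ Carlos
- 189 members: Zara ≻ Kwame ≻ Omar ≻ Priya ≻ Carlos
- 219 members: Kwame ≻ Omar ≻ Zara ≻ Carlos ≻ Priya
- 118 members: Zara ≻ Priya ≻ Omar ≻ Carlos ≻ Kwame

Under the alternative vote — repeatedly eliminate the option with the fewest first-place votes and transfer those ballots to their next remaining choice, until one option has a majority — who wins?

Round 1: Carlos 133, Priya 79, Kwame 219, Zara 307, Omar 132. Eliminate Priya.
Round 2: Carlos 133, Kwame 298, Zara 307, Omar 132. Eliminate Omar.
Round 3: Carlos 133, Kwame 298, Zara 439. Zara has a majority.

Zara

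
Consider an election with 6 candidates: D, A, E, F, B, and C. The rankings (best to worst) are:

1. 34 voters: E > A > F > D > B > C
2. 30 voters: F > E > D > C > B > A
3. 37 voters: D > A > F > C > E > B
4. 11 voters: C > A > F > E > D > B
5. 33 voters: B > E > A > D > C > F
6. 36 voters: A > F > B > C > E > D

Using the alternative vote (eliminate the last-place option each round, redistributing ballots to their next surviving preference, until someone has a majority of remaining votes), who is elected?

E

Round 1: D 37, A 36, E 34, F 30, B 33, C 11. Eliminate C.
Round 2: D 37, A 47, E 34, F 30, B 33. Eliminate F.
Round 3: D 37, A 47, E 64, B 33. Eliminate B.
Round 4: D 37, A 47, E 97. E has a majority.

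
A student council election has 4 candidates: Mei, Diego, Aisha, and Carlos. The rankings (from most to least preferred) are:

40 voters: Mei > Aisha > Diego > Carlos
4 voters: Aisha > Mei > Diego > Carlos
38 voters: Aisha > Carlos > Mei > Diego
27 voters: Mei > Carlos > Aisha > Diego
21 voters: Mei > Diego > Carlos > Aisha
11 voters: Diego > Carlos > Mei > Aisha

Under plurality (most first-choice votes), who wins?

Mei

First-place votes: Mei 88, Diego 11, Aisha 42, Carlos 0.
Mei has the most first-place votes.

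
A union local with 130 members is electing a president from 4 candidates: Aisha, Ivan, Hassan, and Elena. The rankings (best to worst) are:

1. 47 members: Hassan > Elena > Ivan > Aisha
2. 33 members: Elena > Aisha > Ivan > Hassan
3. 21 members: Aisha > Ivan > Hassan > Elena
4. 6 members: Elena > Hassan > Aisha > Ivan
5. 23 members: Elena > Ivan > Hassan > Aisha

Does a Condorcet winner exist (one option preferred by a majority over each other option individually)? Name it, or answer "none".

Checking pairwise contests:
Ivan beats Aisha 70–60.
Elena beats Ivan 109–21.
Ivan beats Hassan 77–53.
Hassan beats Elena 68–62.
Every option loses at least one head-to-head, so there is no Condorcet winner.

none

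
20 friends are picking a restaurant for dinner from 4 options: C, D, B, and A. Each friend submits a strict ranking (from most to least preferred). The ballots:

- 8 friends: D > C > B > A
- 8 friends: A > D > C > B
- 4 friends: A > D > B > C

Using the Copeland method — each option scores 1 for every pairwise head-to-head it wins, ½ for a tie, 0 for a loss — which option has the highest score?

C: beats B; loses to D and A → score 1.
D: beats C and B; loses to A → score 2.
B: loses to C, D, and A → score 0.
A: beats C, D, and B → score 3.
A has the best pairwise record.

A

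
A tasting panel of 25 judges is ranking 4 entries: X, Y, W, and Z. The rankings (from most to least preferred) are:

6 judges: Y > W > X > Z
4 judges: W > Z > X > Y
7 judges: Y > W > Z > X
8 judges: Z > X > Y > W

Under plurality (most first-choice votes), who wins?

Y

First-place votes: X 0, Y 13, W 4, Z 8.
Y has the most first-place votes.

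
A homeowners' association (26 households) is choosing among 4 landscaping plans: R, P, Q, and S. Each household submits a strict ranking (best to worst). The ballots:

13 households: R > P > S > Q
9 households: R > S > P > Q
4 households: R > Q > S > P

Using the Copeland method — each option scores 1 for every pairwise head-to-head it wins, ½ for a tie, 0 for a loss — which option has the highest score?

R: beats P, Q, and S → score 3.
P: beats Q; ties S; loses to R → score 1.5.
Q: loses to R, P, and S → score 0.
S: beats Q; ties P; loses to R → score 1.5.
R has the best pairwise record.

R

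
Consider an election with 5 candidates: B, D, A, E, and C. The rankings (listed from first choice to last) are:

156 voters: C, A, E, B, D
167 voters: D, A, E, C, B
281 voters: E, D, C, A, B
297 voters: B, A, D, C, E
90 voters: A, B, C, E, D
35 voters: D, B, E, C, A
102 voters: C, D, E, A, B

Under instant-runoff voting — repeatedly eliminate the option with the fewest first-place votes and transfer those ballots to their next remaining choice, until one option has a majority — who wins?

Round 1: B 297, D 202, A 90, E 281, C 258. Eliminate A.
Round 2: B 387, D 202, E 281, C 258. Eliminate D.
Round 3: B 422, E 448, C 258. Eliminate C.
Round 4: B 422, E 706. E has a majority.

E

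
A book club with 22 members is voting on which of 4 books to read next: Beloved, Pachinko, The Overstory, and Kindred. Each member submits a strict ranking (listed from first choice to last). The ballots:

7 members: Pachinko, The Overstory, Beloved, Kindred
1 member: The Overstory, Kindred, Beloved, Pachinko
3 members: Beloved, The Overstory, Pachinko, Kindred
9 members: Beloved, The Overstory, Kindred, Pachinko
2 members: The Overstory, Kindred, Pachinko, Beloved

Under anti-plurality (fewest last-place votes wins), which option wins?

The Overstory

Last-place votes: Beloved 2, Pachinko 10, The Overstory 0, Kindred 10.
The Overstory is ranked last by the fewest voters, so The Overstory wins.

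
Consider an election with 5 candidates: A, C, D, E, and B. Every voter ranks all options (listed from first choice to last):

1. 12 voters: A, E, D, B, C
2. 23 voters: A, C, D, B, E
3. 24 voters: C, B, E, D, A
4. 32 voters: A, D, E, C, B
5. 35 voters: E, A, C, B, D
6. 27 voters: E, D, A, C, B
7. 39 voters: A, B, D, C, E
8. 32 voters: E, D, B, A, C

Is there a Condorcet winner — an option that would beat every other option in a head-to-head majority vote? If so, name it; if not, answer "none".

E

E vs A: 118–106 for E.
E vs C: 138–86 for E.
E vs D: 130–94 for E.
E vs B: 138–86 for E.
E beats every other option head-to-head.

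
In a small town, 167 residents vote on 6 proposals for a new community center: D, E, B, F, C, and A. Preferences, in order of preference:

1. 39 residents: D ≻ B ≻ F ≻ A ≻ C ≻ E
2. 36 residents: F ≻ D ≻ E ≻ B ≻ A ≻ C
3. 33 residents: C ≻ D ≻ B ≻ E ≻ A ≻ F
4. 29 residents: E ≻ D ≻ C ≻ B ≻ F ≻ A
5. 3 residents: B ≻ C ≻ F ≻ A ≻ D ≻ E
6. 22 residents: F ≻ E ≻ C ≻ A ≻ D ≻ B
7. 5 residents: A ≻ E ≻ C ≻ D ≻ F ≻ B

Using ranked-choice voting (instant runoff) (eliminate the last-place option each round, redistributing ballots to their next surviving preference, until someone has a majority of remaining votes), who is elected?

Round 1: D 39, E 29, B 3, F 58, C 33, A 5. Eliminate B.
Round 2: D 39, E 29, F 58, C 36, A 5. Eliminate A.
Round 3: D 39, E 34, F 58, C 36. Eliminate E.
Round 4: D 68, F 58, C 41. Eliminate C.
Round 5: D 106, F 61. D has a majority.

D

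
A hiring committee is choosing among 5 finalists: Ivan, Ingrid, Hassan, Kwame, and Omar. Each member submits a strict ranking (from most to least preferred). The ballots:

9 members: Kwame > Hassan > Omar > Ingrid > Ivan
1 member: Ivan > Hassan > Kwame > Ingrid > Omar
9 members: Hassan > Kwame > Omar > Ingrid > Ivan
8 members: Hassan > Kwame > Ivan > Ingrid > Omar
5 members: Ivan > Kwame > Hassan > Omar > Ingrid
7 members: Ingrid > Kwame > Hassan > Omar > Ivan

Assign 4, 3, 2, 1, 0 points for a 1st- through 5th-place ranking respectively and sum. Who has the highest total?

Ivan: 9·0 + 1·4 + 9·0 + 8·2 + 5·4 + 7·0 = 40
Ingrid: 9·1 + 1·1 + 9·1 + 8·1 + 5·0 + 7·4 = 55
Hassan: 9·3 + 1·3 + 9·4 + 8·4 + 5·2 + 7·2 = 122
Kwame: 9·4 + 1·2 + 9·3 + 8·3 + 5·3 + 7·3 = 125
Omar: 9·2 + 1·0 + 9·2 + 8·0 + 5·1 + 7·1 = 48
Kwame has the highest Borda score (125).

Kwame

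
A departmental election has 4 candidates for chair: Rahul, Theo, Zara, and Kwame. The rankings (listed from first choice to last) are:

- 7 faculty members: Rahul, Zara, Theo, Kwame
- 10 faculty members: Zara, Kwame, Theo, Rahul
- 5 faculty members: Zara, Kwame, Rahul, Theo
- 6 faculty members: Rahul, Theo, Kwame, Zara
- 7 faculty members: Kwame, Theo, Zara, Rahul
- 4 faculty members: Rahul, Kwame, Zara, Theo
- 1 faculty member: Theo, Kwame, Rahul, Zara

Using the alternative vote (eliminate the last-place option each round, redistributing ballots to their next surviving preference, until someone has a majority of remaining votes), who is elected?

Round 1: Rahul 17, Theo 1, Zara 15, Kwame 7. Eliminate Theo.
Round 2: Rahul 17, Zara 15, Kwame 8. Eliminate Kwame.
Round 3: Rahul 18, Zara 22. Zara has a majority.

Zara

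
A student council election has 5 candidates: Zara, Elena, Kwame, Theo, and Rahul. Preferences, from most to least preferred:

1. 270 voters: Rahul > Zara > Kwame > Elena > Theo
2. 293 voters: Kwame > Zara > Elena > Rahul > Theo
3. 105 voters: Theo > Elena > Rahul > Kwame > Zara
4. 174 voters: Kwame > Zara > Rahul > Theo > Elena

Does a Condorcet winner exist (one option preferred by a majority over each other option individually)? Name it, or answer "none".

Kwame

Kwame vs Zara: 572–270 for Kwame.
Kwame vs Elena: 737–105 for Kwame.
Kwame vs Theo: 737–105 for Kwame.
Kwame vs Rahul: 467–375 for Kwame.
Kwame beats every other option head-to-head.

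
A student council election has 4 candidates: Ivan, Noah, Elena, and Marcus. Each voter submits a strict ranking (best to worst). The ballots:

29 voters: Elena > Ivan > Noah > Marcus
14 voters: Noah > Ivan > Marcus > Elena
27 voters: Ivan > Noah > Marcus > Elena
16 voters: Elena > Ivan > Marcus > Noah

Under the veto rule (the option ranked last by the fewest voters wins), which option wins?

Last-place votes: Ivan 0, Noah 16, Elena 41, Marcus 29.
Ivan is ranked last by the fewest voters, so Ivan wins.

Ivan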